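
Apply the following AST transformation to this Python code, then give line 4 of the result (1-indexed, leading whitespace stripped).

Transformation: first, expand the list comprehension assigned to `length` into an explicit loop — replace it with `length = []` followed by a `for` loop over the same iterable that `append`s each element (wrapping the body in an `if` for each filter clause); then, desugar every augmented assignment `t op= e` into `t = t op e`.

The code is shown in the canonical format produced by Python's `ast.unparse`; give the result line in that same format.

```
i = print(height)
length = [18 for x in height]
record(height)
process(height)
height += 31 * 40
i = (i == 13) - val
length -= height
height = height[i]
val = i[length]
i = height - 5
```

length.append(18)

Transformed code:
i = print(height)
length = []
for x in height:
    length.append(18)
record(height)
process(height)
height = height + 31 * 40
i = (i == 13) - val
length = length - height
height = height[i]
val = i[length]
i = height - 5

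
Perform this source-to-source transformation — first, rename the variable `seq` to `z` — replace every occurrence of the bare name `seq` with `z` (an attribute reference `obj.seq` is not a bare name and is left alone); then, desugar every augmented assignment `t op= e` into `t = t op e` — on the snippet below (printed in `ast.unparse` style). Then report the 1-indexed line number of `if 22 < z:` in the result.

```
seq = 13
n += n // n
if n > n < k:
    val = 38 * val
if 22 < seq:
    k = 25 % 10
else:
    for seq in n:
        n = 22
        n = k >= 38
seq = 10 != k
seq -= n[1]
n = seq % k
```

Transformed code:
z = 13
n = n + n // n
if n > n < k:
    val = 38 * val
if 22 < z:
    k = 25 % 10
else:
    for z in n:
        n = 22
        n = k >= 38
z = 10 != k
z = z - n[1]
n = z % k

5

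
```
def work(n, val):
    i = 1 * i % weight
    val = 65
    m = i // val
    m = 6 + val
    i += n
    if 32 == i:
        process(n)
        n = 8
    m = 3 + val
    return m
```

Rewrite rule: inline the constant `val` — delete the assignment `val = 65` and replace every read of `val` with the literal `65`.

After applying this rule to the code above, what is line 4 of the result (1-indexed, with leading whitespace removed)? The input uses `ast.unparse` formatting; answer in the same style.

Transformed code:
def work(n, val):
    i = 1 * i % weight
    m = i // 65
    m = 6 + 65
    i += n
    if 32 == i:
        process(n)
        n = 8
    m = 3 + 65
    return m

m = 6 + 65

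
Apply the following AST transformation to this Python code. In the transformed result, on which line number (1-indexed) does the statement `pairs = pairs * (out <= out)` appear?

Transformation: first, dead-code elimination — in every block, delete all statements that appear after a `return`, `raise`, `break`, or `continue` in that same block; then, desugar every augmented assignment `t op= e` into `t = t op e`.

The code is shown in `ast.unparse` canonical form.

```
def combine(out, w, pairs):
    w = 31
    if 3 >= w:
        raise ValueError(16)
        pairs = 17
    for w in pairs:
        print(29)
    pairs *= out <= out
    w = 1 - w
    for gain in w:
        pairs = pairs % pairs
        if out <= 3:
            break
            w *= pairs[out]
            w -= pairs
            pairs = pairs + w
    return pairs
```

Transformed code:
def combine(out, w, pairs):
    w = 31
    if 3 >= w:
        raise ValueError(16)
    for w in pairs:
        print(29)
    pairs = pairs * (out <= out)
    w = 1 - w
    for gain in w:
        pairs = pairs % pairs
        if out <= 3:
            break
    return pairs

7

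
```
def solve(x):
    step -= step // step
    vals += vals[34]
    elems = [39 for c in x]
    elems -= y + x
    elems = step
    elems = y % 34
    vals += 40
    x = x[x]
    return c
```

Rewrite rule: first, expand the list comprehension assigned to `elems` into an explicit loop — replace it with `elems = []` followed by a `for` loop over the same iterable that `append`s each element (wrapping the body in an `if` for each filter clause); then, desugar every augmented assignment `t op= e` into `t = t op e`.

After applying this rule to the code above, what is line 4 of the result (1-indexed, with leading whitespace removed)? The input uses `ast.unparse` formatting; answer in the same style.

elems = []

Transformed code:
def solve(x):
    step = step - step // step
    vals = vals + vals[34]
    elems = []
    for c in x:
        elems.append(39)
    elems = elems - (y + x)
    elems = step
    elems = y % 34
    vals = vals + 40
    x = x[x]
    return c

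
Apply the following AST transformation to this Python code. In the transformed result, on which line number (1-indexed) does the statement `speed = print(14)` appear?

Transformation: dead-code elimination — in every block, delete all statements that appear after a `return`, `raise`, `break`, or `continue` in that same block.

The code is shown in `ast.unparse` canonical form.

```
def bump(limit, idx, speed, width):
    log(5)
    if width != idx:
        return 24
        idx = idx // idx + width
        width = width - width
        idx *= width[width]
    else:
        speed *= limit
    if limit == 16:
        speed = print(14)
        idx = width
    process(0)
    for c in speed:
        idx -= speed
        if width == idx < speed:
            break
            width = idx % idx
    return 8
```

Transformed code:
def bump(limit, idx, speed, width):
    log(5)
    if width != idx:
        return 24
    else:
        speed *= limit
    if limit == 16:
        speed = print(14)
        idx = width
    process(0)
    for c in speed:
        idx -= speed
        if width == idx < speed:
            break
    return 8

8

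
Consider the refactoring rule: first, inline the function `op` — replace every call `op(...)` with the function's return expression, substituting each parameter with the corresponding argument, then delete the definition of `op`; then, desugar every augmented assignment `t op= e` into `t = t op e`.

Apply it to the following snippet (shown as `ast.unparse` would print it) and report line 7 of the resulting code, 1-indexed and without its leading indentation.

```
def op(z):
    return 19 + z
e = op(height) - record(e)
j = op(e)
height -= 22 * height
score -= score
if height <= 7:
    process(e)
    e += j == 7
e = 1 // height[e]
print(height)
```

Transformed code:
e = 19 + height - record(e)
j = 19 + e
height = height - 22 * height
score = score - score
if height <= 7:
    process(e)
    e = e + (j == 7)
e = 1 // height[e]
print(height)

e = e + (j == 7)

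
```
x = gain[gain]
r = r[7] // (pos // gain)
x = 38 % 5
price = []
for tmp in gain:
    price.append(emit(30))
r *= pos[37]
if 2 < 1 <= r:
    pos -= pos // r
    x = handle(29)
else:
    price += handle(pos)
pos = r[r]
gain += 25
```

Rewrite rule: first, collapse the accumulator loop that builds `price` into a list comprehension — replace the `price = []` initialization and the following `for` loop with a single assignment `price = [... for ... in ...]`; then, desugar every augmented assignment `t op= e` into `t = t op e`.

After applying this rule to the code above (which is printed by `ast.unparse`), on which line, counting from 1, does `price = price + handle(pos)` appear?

Transformed code:
x = gain[gain]
r = r[7] // (pos // gain)
x = 38 % 5
price = [emit(30) for tmp in gain]
r = r * pos[37]
if 2 < 1 <= r:
    pos = pos - pos // r
    x = handle(29)
else:
    price = price + handle(pos)
pos = r[r]
gain = gain + 25

10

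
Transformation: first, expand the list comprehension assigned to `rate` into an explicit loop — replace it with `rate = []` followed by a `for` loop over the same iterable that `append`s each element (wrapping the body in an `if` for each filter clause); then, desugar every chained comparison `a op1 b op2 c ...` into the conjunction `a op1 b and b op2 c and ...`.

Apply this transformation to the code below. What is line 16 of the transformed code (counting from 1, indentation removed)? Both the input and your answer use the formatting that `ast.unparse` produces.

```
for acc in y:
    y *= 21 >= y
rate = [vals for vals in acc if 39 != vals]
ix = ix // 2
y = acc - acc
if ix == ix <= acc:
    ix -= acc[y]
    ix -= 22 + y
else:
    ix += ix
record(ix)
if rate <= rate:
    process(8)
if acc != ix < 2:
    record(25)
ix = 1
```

Transformed code:
for acc in y:
    y *= 21 >= y
rate = []
for vals in acc:
    if 39 != vals:
        rate.append(vals)
ix = ix // 2
y = acc - acc
if ix == ix and ix <= acc:
    ix -= acc[y]
    ix -= 22 + y
else:
    ix += ix
record(ix)
if rate <= rate:
    process(8)
if acc != ix and ix < 2:
    record(25)
ix = 1

process(8)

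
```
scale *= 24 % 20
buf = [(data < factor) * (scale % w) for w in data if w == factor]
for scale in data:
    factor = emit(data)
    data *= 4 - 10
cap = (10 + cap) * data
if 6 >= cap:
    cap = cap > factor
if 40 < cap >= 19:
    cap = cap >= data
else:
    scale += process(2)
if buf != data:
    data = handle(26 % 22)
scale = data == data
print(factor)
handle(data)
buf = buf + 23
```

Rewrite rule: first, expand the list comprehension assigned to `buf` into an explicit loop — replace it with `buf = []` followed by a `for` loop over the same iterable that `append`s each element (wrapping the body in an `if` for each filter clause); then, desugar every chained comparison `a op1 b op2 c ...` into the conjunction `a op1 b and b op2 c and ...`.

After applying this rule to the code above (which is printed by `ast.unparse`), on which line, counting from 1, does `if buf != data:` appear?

16

Transformed code:
scale *= 24 % 20
buf = []
for w in data:
    if w == factor:
        buf.append((data < factor) * (scale % w))
for scale in data:
    factor = emit(data)
    data *= 4 - 10
cap = (10 + cap) * data
if 6 >= cap:
    cap = cap > factor
if 40 < cap and cap >= 19:
    cap = cap >= data
else:
    scale += process(2)
if buf != data:
    data = handle(26 % 22)
scale = data == data
print(factor)
handle(data)
buf = buf + 23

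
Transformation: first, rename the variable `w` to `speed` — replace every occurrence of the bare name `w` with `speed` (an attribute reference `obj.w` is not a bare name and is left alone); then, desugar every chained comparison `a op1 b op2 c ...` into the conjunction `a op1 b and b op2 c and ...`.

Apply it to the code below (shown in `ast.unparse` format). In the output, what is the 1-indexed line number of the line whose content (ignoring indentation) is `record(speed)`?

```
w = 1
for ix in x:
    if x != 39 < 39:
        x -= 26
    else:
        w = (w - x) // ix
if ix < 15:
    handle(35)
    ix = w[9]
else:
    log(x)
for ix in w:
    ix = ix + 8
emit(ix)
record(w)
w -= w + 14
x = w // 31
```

15

Transformed code:
speed = 1
for ix in x:
    if x != 39 and 39 < 39:
        x -= 26
    else:
        speed = (speed - x) // ix
if ix < 15:
    handle(35)
    ix = speed[9]
else:
    log(x)
for ix in speed:
    ix = ix + 8
emit(ix)
record(speed)
speed -= speed + 14
x = speed // 31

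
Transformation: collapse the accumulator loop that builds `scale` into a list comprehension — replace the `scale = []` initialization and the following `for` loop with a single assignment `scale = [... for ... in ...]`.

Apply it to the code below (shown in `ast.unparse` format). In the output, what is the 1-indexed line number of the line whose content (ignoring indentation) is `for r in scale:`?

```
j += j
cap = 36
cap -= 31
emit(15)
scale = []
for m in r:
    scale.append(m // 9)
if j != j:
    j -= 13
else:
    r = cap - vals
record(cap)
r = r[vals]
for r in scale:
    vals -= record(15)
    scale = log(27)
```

Transformed code:
j += j
cap = 36
cap -= 31
emit(15)
scale = [m // 9 for m in r]
if j != j:
    j -= 13
else:
    r = cap - vals
record(cap)
r = r[vals]
for r in scale:
    vals -= record(15)
    scale = log(27)

12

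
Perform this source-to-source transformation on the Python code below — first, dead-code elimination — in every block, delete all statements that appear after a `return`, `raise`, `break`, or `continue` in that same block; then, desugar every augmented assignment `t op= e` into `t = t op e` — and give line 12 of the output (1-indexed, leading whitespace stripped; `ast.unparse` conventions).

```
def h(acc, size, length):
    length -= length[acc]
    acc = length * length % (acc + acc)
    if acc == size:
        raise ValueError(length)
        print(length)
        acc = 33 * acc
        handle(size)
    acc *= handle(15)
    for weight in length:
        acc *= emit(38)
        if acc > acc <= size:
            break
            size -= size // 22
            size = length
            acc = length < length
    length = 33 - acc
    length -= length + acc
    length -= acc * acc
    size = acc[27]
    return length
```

Transformed code:
def h(acc, size, length):
    length = length - length[acc]
    acc = length * length % (acc + acc)
    if acc == size:
        raise ValueError(length)
    acc = acc * handle(15)
    for weight in length:
        acc = acc * emit(38)
        if acc > acc <= size:
            break
    length = 33 - acc
    length = length - (length + acc)
    length = length - acc * acc
    size = acc[27]
    return length

length = length - (length + acc)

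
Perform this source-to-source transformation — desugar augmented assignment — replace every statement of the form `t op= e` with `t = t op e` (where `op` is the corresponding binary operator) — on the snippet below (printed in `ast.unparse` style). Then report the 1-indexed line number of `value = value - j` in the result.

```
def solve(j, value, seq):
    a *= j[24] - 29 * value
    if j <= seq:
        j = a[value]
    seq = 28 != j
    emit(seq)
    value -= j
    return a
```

Transformed code:
def solve(j, value, seq):
    a = a * (j[24] - 29 * value)
    if j <= seq:
        j = a[value]
    seq = 28 != j
    emit(seq)
    value = value - j
    return a

7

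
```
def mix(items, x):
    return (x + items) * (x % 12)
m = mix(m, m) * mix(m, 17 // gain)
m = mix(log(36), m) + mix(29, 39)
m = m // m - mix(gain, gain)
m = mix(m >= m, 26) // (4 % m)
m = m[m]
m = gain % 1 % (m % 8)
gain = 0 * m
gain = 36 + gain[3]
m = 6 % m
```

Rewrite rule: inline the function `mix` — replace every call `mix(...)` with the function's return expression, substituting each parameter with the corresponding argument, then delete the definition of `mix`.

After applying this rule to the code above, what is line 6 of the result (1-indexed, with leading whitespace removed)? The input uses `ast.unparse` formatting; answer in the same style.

Transformed code:
m = (m + m) * (m % 12) * ((17 // gain + m) * (17 // gain % 12))
m = (m + log(36)) * (m % 12) + (39 + 29) * (39 % 12)
m = m // m - (gain + gain) * (gain % 12)
m = (26 + (m >= m)) * (26 % 12) // (4 % m)
m = m[m]
m = gain % 1 % (m % 8)
gain = 0 * m
gain = 36 + gain[3]
m = 6 % m

m = gain % 1 % (m % 8)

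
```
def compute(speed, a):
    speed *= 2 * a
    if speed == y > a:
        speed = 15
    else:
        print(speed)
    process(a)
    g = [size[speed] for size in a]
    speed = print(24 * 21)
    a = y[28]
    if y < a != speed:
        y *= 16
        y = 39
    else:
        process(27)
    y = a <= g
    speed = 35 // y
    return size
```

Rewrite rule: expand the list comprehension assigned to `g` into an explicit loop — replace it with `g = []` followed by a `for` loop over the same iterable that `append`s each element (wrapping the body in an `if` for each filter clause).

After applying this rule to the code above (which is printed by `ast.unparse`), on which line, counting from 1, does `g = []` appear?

Transformed code:
def compute(speed, a):
    speed *= 2 * a
    if speed == y > a:
        speed = 15
    else:
        print(speed)
    process(a)
    g = []
    for size in a:
        g.append(size[speed])
    speed = print(24 * 21)
    a = y[28]
    if y < a != speed:
        y *= 16
        y = 39
    else:
        process(27)
    y = a <= g
    speed = 35 // y
    return size

8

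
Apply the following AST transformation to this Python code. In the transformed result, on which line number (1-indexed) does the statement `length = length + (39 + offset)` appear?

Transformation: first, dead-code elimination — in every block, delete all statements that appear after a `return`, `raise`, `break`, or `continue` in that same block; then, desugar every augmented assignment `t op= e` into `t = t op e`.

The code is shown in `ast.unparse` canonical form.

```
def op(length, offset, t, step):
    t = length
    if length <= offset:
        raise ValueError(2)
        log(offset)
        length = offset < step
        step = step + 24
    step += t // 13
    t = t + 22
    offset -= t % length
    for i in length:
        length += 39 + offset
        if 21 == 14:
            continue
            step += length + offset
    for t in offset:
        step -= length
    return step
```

9

Transformed code:
def op(length, offset, t, step):
    t = length
    if length <= offset:
        raise ValueError(2)
    step = step + t // 13
    t = t + 22
    offset = offset - t % length
    for i in length:
        length = length + (39 + offset)
        if 21 == 14:
            continue
    for t in offset:
        step = step - length
    return step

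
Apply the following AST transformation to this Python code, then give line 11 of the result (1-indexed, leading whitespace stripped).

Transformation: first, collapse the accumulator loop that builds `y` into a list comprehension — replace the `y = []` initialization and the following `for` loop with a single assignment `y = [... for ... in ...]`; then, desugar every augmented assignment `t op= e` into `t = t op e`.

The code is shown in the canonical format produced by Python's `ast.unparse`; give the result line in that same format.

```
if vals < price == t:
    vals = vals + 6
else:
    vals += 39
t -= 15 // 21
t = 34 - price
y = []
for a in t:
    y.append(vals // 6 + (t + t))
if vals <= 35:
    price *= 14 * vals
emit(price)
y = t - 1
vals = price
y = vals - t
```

y = t - 1

Transformed code:
if vals < price == t:
    vals = vals + 6
else:
    vals = vals + 39
t = t - 15 // 21
t = 34 - price
y = [vals // 6 + (t + t) for a in t]
if vals <= 35:
    price = price * (14 * vals)
emit(price)
y = t - 1
vals = price
y = vals - t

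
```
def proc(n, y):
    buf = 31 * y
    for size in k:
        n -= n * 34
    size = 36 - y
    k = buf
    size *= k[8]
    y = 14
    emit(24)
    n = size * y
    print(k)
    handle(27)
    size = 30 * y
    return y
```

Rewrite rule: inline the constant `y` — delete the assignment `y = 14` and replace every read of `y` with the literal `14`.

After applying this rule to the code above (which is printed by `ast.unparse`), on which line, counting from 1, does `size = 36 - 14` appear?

5

Transformed code:
def proc(n, y):
    buf = 31 * 14
    for size in k:
        n -= n * 34
    size = 36 - 14
    k = buf
    size *= k[8]
    emit(24)
    n = size * 14
    print(k)
    handle(27)
    size = 30 * 14
    return 14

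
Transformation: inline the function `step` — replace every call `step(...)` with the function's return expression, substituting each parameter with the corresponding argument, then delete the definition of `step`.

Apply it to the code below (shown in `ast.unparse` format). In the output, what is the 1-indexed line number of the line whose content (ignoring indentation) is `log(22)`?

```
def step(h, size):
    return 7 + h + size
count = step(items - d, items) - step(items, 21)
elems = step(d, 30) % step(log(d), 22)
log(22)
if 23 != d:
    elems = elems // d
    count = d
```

Transformed code:
count = 7 + (items - d) + items - (7 + items + 21)
elems = (7 + d + 30) % (7 + log(d) + 22)
log(22)
if 23 != d:
    elems = elems // d
    count = d

3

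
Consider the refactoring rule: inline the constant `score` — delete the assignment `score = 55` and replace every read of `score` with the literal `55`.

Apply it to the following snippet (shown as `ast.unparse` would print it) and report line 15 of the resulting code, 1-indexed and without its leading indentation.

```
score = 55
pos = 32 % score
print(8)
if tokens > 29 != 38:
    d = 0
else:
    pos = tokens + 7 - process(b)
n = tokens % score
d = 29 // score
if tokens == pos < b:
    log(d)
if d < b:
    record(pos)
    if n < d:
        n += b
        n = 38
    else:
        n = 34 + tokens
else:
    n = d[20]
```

n = 38

Transformed code:
pos = 32 % 55
print(8)
if tokens > 29 != 38:
    d = 0
else:
    pos = tokens + 7 - process(b)
n = tokens % 55
d = 29 // 55
if tokens == pos < b:
    log(d)
if d < b:
    record(pos)
    if n < d:
        n += b
        n = 38
    else:
        n = 34 + tokens
else:
    n = d[20]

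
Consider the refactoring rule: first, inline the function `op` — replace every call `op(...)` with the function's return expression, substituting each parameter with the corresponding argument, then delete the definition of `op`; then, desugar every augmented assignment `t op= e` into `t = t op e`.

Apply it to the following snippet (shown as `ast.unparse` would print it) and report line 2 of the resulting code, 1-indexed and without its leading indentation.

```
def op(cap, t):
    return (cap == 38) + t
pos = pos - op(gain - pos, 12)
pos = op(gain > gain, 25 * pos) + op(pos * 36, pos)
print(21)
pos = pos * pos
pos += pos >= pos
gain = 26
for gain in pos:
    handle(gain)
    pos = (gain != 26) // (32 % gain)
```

pos = ((gain > gain) == 38) + 25 * pos + ((pos * 36 == 38) + pos)

Transformed code:
pos = pos - ((gain - pos == 38) + 12)
pos = ((gain > gain) == 38) + 25 * pos + ((pos * 36 == 38) + pos)
print(21)
pos = pos * pos
pos = pos + (pos >= pos)
gain = 26
for gain in pos:
    handle(gain)
    pos = (gain != 26) // (32 % gain)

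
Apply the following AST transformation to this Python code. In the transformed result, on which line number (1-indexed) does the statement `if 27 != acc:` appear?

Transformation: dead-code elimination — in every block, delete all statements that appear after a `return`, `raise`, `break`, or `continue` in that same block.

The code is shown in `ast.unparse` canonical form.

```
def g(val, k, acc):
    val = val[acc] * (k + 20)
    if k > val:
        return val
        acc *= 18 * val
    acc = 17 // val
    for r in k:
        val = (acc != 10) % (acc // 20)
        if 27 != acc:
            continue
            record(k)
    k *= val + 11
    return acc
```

8

Transformed code:
def g(val, k, acc):
    val = val[acc] * (k + 20)
    if k > val:
        return val
    acc = 17 // val
    for r in k:
        val = (acc != 10) % (acc // 20)
        if 27 != acc:
            continue
    k *= val + 11
    return acc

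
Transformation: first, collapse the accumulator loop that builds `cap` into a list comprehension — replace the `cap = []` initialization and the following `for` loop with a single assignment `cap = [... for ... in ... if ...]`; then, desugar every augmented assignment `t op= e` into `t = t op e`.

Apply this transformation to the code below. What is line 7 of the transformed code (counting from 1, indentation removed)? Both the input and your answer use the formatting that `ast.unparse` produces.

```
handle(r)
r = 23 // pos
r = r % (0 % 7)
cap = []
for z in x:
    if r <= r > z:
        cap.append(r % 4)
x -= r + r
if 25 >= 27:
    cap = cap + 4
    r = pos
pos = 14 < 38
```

cap = cap + 4

Transformed code:
handle(r)
r = 23 // pos
r = r % (0 % 7)
cap = [r % 4 for z in x if r <= r > z]
x = x - (r + r)
if 25 >= 27:
    cap = cap + 4
    r = pos
pos = 14 < 38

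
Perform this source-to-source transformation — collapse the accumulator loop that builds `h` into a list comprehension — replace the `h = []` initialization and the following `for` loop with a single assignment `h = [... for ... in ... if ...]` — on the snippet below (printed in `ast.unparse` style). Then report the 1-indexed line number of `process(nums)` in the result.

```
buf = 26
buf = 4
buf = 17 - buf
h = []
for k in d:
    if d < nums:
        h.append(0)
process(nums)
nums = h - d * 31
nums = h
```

5

Transformed code:
buf = 26
buf = 4
buf = 17 - buf
h = [0 for k in d if d < nums]
process(nums)
nums = h - d * 31
nums = h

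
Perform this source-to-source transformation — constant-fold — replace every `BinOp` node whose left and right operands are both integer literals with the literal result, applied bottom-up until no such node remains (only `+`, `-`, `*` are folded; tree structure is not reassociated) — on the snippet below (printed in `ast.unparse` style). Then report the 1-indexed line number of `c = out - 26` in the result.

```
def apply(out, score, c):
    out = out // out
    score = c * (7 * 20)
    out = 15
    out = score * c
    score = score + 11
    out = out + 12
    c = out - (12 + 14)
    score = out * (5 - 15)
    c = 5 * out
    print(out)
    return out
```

Transformed code:
def apply(out, score, c):
    out = out // out
    score = c * 140
    out = 15
    out = score * c
    score = score + 11
    out = out + 12
    c = out - 26
    score = out * -10
    c = 5 * out
    print(out)
    return out

8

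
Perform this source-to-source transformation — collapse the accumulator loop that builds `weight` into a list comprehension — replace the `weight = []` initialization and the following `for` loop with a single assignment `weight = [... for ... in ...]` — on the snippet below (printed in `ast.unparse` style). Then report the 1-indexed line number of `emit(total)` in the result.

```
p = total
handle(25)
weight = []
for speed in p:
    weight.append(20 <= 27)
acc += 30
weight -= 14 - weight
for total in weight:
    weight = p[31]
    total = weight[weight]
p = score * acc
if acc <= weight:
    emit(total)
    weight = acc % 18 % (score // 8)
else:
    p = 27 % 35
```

Transformed code:
p = total
handle(25)
weight = [20 <= 27 for speed in p]
acc += 30
weight -= 14 - weight
for total in weight:
    weight = p[31]
    total = weight[weight]
p = score * acc
if acc <= weight:
    emit(total)
    weight = acc % 18 % (score // 8)
else:
    p = 27 % 35

11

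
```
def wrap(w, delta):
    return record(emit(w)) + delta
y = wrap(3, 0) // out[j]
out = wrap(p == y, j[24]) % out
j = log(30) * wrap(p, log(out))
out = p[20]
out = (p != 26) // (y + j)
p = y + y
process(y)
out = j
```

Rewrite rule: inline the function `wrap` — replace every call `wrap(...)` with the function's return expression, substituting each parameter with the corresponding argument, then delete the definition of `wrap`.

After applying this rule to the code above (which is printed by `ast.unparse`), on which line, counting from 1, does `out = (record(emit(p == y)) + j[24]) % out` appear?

2

Transformed code:
y = (record(emit(3)) + 0) // out[j]
out = (record(emit(p == y)) + j[24]) % out
j = log(30) * (record(emit(p)) + log(out))
out = p[20]
out = (p != 26) // (y + j)
p = y + y
process(y)
out = j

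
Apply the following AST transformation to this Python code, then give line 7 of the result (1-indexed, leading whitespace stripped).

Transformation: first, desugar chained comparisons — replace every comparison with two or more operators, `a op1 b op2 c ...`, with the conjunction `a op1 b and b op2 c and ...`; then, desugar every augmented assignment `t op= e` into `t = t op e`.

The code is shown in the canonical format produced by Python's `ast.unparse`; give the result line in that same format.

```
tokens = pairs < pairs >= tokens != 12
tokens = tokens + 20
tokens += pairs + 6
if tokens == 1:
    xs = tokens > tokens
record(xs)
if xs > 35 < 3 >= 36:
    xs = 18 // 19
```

Transformed code:
tokens = pairs < pairs and pairs >= tokens and (tokens != 12)
tokens = tokens + 20
tokens = tokens + (pairs + 6)
if tokens == 1:
    xs = tokens > tokens
record(xs)
if xs > 35 and 35 < 3 and (3 >= 36):
    xs = 18 // 19

if xs > 35 and 35 < 3 and (3 >= 36):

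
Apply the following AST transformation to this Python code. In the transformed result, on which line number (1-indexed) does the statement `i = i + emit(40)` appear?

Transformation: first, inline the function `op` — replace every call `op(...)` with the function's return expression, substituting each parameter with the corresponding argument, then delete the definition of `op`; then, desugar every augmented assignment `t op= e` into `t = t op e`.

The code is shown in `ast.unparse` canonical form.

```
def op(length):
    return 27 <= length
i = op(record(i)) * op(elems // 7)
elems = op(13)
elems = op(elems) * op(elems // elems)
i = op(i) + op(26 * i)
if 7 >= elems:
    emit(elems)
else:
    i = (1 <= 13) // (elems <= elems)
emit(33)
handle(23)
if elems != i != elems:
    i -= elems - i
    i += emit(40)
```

13

Transformed code:
i = (27 <= record(i)) * (27 <= elems // 7)
elems = 27 <= 13
elems = (27 <= elems) * (27 <= elems // elems)
i = (27 <= i) + (27 <= 26 * i)
if 7 >= elems:
    emit(elems)
else:
    i = (1 <= 13) // (elems <= elems)
emit(33)
handle(23)
if elems != i != elems:
    i = i - (elems - i)
    i = i + emit(40)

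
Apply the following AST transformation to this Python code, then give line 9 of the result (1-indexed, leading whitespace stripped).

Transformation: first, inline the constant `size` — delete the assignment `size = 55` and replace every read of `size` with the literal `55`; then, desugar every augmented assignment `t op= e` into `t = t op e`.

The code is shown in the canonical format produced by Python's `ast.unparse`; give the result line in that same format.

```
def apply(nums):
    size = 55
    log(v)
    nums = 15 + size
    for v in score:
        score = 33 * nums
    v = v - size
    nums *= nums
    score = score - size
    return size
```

return 55

Transformed code:
def apply(nums):
    log(v)
    nums = 15 + 55
    for v in score:
        score = 33 * nums
    v = v - 55
    nums = nums * nums
    score = score - 55
    return 55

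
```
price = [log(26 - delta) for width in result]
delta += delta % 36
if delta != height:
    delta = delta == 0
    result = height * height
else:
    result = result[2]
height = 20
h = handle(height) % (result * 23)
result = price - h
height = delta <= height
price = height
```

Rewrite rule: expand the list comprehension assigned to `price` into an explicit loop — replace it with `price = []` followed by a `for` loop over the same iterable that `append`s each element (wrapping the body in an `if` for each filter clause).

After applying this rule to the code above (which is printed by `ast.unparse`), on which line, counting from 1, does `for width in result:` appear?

Transformed code:
price = []
for width in result:
    price.append(log(26 - delta))
delta += delta % 36
if delta != height:
    delta = delta == 0
    result = height * height
else:
    result = result[2]
height = 20
h = handle(height) % (result * 23)
result = price - h
height = delta <= height
price = height

2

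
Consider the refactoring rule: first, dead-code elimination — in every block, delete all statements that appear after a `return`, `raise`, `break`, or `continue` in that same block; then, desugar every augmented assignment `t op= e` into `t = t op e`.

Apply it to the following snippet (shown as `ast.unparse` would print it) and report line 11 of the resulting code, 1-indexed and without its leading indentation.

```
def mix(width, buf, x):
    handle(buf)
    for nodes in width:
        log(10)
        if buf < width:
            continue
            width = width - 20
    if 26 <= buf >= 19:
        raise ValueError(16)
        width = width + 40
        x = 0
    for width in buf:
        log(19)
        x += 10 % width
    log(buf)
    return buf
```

Transformed code:
def mix(width, buf, x):
    handle(buf)
    for nodes in width:
        log(10)
        if buf < width:
            continue
    if 26 <= buf >= 19:
        raise ValueError(16)
    for width in buf:
        log(19)
        x = x + 10 % width
    log(buf)
    return buf

x = x + 10 % width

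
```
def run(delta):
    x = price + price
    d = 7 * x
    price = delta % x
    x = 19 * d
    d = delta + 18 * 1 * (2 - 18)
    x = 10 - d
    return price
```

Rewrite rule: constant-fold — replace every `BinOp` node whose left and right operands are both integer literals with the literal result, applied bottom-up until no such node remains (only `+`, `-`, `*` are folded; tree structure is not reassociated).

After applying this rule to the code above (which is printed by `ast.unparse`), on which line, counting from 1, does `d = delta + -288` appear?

Transformed code:
def run(delta):
    x = price + price
    d = 7 * x
    price = delta % x
    x = 19 * d
    d = delta + -288
    x = 10 - d
    return price

6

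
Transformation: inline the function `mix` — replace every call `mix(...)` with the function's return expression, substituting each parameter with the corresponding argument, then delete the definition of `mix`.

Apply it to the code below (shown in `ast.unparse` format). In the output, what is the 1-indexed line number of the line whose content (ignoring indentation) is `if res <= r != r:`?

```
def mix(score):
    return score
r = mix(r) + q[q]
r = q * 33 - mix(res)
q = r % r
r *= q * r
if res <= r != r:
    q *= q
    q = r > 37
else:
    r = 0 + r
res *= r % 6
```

5

Transformed code:
r = r + q[q]
r = q * 33 - res
q = r % r
r *= q * r
if res <= r != r:
    q *= q
    q = r > 37
else:
    r = 0 + r
res *= r % 6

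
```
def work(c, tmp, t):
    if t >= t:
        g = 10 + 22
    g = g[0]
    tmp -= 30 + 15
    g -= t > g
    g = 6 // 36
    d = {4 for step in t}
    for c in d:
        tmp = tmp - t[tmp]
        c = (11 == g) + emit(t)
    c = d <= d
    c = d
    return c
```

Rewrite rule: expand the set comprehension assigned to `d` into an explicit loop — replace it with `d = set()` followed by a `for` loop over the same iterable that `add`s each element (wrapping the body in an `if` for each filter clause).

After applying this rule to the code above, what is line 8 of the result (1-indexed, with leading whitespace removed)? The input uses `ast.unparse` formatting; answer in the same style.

d = set()

Transformed code:
def work(c, tmp, t):
    if t >= t:
        g = 10 + 22
    g = g[0]
    tmp -= 30 + 15
    g -= t > g
    g = 6 // 36
    d = set()
    for step in t:
        d.add(4)
    for c in d:
        tmp = tmp - t[tmp]
        c = (11 == g) + emit(t)
    c = d <= d
    c = d
    return c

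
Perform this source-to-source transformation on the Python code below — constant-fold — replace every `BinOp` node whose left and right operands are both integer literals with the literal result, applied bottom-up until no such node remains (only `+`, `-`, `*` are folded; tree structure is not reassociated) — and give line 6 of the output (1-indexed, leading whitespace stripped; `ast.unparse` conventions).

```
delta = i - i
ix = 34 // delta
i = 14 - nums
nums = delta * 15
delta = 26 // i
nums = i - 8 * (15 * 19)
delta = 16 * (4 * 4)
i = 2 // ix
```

Transformed code:
delta = i - i
ix = 34 // delta
i = 14 - nums
nums = delta * 15
delta = 26 // i
nums = i - 2280
delta = 256
i = 2 // ix

nums = i - 2280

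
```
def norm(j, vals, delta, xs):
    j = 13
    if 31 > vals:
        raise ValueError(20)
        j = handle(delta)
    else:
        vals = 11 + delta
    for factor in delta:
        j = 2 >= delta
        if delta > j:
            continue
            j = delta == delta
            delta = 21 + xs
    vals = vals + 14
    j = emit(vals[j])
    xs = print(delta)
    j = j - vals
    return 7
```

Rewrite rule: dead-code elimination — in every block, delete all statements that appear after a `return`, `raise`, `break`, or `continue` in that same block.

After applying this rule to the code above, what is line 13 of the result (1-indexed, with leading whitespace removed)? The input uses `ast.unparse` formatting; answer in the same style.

Transformed code:
def norm(j, vals, delta, xs):
    j = 13
    if 31 > vals:
        raise ValueError(20)
    else:
        vals = 11 + delta
    for factor in delta:
        j = 2 >= delta
        if delta > j:
            continue
    vals = vals + 14
    j = emit(vals[j])
    xs = print(delta)
    j = j - vals
    return 7

xs = print(delta)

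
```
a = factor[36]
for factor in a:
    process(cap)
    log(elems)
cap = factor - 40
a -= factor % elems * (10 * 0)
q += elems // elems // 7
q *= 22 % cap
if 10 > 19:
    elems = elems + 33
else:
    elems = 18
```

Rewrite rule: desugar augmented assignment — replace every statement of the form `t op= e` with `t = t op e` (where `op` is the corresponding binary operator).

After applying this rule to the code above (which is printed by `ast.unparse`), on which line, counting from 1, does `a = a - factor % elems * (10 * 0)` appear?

Transformed code:
a = factor[36]
for factor in a:
    process(cap)
    log(elems)
cap = factor - 40
a = a - factor % elems * (10 * 0)
q = q + elems // elems // 7
q = q * (22 % cap)
if 10 > 19:
    elems = elems + 33
else:
    elems = 18

6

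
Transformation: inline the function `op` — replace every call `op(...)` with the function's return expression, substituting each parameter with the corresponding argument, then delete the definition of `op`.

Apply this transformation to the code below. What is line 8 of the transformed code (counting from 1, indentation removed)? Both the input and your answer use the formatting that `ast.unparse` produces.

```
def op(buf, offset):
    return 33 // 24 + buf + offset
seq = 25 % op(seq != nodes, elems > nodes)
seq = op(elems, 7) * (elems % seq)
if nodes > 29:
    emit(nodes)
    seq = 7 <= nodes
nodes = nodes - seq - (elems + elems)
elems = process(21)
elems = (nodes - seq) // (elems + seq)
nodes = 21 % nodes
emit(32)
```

elems = (nodes - seq) // (elems + seq)

Transformed code:
seq = 25 % (33 // 24 + (seq != nodes) + (elems > nodes))
seq = (33 // 24 + elems + 7) * (elems % seq)
if nodes > 29:
    emit(nodes)
    seq = 7 <= nodes
nodes = nodes - seq - (elems + elems)
elems = process(21)
elems = (nodes - seq) // (elems + seq)
nodes = 21 % nodes
emit(32)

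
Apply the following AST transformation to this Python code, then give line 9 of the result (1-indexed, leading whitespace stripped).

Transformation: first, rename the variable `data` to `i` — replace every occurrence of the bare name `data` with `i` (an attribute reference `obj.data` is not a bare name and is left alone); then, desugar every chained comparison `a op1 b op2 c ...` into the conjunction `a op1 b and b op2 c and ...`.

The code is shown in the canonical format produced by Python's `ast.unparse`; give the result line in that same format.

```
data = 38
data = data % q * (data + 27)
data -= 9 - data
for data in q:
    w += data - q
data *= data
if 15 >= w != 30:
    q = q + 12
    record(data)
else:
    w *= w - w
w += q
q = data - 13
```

record(i)

Transformed code:
i = 38
i = i % q * (i + 27)
i -= 9 - i
for i in q:
    w += i - q
i *= i
if 15 >= w and w != 30:
    q = q + 12
    record(i)
else:
    w *= w - w
w += q
q = i - 13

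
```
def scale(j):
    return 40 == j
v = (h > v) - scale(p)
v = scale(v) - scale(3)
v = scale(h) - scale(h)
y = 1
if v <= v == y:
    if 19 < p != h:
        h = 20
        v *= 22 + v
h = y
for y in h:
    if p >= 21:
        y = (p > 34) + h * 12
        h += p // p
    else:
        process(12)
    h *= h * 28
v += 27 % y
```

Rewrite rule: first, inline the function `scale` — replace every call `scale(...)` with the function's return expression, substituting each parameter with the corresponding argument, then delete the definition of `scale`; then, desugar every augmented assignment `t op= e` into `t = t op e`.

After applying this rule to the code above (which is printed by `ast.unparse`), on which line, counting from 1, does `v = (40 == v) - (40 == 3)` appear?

2

Transformed code:
v = (h > v) - (40 == p)
v = (40 == v) - (40 == 3)
v = (40 == h) - (40 == h)
y = 1
if v <= v == y:
    if 19 < p != h:
        h = 20
        v = v * (22 + v)
h = y
for y in h:
    if p >= 21:
        y = (p > 34) + h * 12
        h = h + p // p
    else:
        process(12)
    h = h * (h * 28)
v = v + 27 % y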